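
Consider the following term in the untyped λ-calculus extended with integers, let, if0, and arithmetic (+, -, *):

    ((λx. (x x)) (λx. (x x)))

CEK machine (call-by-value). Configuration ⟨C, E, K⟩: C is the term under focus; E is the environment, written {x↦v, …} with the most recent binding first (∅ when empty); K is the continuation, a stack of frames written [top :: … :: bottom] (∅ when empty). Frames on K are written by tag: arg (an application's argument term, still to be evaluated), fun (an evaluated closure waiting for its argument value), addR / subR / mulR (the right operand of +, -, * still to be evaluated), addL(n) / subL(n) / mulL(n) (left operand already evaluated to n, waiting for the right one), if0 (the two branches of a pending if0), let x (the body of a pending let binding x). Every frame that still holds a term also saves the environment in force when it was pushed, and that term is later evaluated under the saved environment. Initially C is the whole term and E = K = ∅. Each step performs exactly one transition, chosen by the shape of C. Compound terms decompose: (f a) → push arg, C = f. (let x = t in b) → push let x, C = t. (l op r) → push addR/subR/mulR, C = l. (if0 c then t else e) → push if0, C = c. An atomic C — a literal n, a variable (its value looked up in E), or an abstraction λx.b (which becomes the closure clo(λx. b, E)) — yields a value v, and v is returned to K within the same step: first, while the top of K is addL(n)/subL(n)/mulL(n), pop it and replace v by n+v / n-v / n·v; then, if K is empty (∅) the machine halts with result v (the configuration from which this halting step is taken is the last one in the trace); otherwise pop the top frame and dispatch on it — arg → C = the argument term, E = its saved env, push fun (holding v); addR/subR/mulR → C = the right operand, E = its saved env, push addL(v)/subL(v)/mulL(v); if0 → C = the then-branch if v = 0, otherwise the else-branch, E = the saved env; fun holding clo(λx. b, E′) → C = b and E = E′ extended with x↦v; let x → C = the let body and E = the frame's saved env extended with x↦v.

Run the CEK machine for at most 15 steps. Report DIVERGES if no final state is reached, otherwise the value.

step 0: <C=((λx. (x x)) (λx. (x x))), E=∅, K=∅>
step 1: <C=(λx. (x x)), E=∅, K=[arg]>
step 2: <C=(λx. (x x)), E=∅, K=[fun]>
step 3: <C=(x x), E={x↦clo(λx. (x x), ∅)}, K=∅>
step 4: <C=x, E={x↦clo(λx. (x x), ∅)}, K=[arg]>
step 5: <C=x, E={x↦clo(λx. (x x), ∅)}, K=[fun]>
… configuration repeats with period 3 (steps 3–5 recur indefinitely) …

Answer: DIVERGES (no final state within 15 steps)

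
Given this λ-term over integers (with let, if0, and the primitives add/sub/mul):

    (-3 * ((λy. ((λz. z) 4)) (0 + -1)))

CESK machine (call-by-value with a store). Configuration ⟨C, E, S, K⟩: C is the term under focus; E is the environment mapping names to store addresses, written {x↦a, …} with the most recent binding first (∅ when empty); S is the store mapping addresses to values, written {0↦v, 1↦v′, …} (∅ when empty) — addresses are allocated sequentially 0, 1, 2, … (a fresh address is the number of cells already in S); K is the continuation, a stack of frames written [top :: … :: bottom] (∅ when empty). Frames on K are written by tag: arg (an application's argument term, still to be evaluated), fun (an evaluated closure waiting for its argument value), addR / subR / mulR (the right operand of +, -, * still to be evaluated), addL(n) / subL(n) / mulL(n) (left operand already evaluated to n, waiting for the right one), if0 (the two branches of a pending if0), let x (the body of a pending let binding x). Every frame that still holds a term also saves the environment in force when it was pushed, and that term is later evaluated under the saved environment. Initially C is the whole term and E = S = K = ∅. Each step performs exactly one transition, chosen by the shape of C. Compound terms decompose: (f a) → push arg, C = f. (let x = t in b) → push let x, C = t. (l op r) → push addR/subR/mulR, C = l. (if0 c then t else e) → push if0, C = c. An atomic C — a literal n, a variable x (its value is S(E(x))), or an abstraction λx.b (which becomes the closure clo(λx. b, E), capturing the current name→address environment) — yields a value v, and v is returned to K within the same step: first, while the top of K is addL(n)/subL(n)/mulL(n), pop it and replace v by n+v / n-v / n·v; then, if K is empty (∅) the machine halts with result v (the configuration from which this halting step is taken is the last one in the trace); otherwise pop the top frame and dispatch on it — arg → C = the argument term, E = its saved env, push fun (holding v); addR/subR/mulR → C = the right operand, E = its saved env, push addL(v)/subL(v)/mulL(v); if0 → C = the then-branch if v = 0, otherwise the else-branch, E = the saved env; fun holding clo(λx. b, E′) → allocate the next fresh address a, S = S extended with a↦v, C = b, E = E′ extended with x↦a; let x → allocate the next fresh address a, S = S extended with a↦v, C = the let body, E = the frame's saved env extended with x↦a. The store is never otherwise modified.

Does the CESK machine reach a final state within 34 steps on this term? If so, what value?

Answer: -12

Execution trace:
0. ⟨C=(-3 * ((λy. ((λz. z) 4)) (0 + -1))); E=∅; S=∅; K=∅⟩
1. ⟨C=-3; E=∅; S=∅; K=[mulR]⟩
2. ⟨C=((λy. ((λz. z) 4)) (0 + -1)); E=∅; S=∅; K=[mulL(-3)]⟩
3. ⟨C=(λy. ((λz. z) 4)); E=∅; S=∅; K=[arg :: mulL(-3)]⟩
4. ⟨C=(0 + -1); E=∅; S=∅; K=[fun :: mulL(-3)]⟩
5. ⟨C=0; E=∅; S=∅; K=[addR :: fun :: mulL(-3)]⟩
6. ⟨C=-1; E=∅; S=∅; K=[addL(0) :: fun :: mulL(-3)]⟩
7. ⟨C=((λz. z) 4); E={y↦0}; S={0↦-1}; K=[mulL(-3)]⟩
8. ⟨C=(λz. z); E={y↦0}; S={0↦-1}; K=[arg :: mulL(-3)]⟩
9. ⟨C=4; E={y↦0}; S={0↦-1}; K=[fun :: mulL(-3)]⟩
10. ⟨C=z; E={z↦1, y↦0}; S={0↦-1, 1↦4}; K=[mulL(-3)]⟩
→ final value -12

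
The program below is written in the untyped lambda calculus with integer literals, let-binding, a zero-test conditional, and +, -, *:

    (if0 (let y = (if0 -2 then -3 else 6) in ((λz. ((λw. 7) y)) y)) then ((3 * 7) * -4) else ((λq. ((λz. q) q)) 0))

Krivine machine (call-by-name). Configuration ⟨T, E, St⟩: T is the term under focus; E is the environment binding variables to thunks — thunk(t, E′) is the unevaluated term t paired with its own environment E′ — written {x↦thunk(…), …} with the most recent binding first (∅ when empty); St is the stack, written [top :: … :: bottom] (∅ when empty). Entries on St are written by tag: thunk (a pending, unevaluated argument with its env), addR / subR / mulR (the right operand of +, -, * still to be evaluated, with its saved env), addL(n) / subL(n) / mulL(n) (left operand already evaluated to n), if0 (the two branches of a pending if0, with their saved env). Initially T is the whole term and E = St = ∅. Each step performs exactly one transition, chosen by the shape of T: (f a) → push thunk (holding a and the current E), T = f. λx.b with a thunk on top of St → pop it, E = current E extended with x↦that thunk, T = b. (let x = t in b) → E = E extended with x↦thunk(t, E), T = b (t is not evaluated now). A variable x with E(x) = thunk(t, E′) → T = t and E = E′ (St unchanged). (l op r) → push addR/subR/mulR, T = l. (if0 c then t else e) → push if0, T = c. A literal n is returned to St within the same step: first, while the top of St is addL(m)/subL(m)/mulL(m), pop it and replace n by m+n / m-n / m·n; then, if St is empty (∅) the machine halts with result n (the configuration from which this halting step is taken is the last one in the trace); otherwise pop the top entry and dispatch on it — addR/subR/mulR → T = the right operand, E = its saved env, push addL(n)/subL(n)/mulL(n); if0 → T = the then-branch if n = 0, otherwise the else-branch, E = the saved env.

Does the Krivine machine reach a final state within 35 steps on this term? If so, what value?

Answer: 0

Derivation:
t=0: <T=(if0 (let y = (if0 -2 then -3 else 6) in ((λz. ((λw. 7) y)) y)) then ((3 * 7) * -4) else ((λq. ((λz. q) q)) 0)), E=∅, St=∅>
t=1: <T=(let y = (if0 -2 then -3 else 6) in ((λz. ((λw. 7) y)) y)), E=∅, St=[if0]>
t=2: <T=((λz. ((λw. 7) y)) y), E={y↦thunk((if0 -2 then -3 else 6), ∅)}, St=[if0]>
t=3: <T=(λz. ((λw. 7) y)), E={y↦thunk((if0 -2 then -3 else 6), ∅)}, St=[thunk :: if0]>
t=4: <T=((λw. 7) y), E={z↦thunk(y, {y↦thunk((if0 -2 then -3 else 6), ∅)}), y↦thunk((if0 -2 then -3 else 6), ∅)}, St=[if0]>
t=5: <T=(λw. 7), E={z↦thunk(y, {y↦thunk((if0 -2 then -3 else 6), ∅)}), y↦thunk((if0 -2 then -3 else 6), ∅)}, St=[thunk :: if0]>
t=6: <T=7, E={w↦thunk(y, {z↦thunk(y, {y↦thunk((if0 -2 then -3 else 6), ∅)}), y↦thunk((if0 -2 then -3 else 6), ∅)}), z↦thunk(y, {y↦thunk((if0 -2 then -3 else 6), ∅)}), y↦thunk((if0 -2 then -3 else 6), ∅)}, St=[if0]>
t=7: <T=((λq. ((λz. q) q)) 0), E=∅, St=∅>
t=8: <T=(λq. ((λz. q) q)), E=∅, St=[thunk]>
t=9: <T=((λz. q) q), E={q↦thunk(0, ∅)}, St=∅>
t=10: <T=(λz. q), E={q↦thunk(0, ∅)}, St=[thunk]>
t=11: <T=q, E={z↦thunk(q, {q↦thunk(0, ∅)}), q↦thunk(0, ∅)}, St=∅>
t=12: <T=0, E=∅, St=∅>
→ final value 0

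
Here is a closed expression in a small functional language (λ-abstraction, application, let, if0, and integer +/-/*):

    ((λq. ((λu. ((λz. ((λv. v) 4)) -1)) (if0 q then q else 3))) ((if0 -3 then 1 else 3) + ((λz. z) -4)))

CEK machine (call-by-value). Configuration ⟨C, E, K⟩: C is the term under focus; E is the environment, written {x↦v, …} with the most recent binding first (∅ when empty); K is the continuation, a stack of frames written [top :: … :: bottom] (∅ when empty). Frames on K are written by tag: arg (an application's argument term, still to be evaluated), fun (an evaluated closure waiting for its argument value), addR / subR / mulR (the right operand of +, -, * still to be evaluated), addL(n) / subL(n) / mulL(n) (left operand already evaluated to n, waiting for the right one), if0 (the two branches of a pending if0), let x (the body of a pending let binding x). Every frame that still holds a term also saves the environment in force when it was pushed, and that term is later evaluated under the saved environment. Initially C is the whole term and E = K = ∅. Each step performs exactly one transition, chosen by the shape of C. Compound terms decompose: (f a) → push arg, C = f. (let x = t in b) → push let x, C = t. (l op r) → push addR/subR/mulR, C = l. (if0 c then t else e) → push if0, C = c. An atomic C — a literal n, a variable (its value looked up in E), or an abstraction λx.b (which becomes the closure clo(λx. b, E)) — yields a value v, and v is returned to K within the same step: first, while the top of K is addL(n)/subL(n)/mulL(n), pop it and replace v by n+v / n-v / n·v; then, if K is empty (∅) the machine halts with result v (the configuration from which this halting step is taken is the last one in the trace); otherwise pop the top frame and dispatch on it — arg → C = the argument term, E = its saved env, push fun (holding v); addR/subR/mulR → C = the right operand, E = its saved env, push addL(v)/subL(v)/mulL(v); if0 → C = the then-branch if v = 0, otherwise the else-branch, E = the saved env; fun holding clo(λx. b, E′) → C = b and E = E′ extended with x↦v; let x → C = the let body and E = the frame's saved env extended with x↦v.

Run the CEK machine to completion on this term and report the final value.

Answer: 4

Derivation:
t=0: <C=((λq. ((λu. ((λz. ((λv. v) 4)) -1)) (if0 q then q else 3))) ((if0 -3 then 1 else 3) + ((λz. z) -4))), E=∅, K=∅>
t=1: <C=(λq. ((λu. ((λz. ((λv. v) 4)) -1)) (if0 q then q else 3))), E=∅, K=[arg]>
t=2: <C=((if0 -3 then 1 else 3) + ((λz. z) -4)), E=∅, K=[fun]>
t=3: <C=(if0 -3 then 1 else 3), E=∅, K=[addR :: fun]>
t=4: <C=-3, E=∅, K=[if0 :: addR :: fun]>
t=5: <C=3, E=∅, K=[addR :: fun]>
t=6: <C=((λz. z) -4), E=∅, K=[addL(3) :: fun]>
t=7: <C=(λz. z), E=∅, K=[arg :: addL(3) :: fun]>
t=8: <C=-4, E=∅, K=[fun :: addL(3) :: fun]>
t=9: <C=z, E={z↦-4}, K=[addL(3) :: fun]>
t=10: <C=((λu. ((λz. ((λv. v) 4)) -1)) (if0 q then q else 3)), E={q↦-1}, K=∅>
t=11: <C=(λu. ((λz. ((λv. v) 4)) -1)), E={q↦-1}, K=[arg]>
t=12: <C=(if0 q then q else 3), E={q↦-1}, K=[fun]>
t=13: <C=q, E={q↦-1}, K=[if0 :: fun]>
t=14: <C=3, E={q↦-1}, K=[fun]>
t=15: <C=((λz. ((λv. v) 4)) -1), E={u↦3, q↦-1}, K=∅>
t=16: <C=(λz. ((λv. v) 4)), E={u↦3, q↦-1}, K=[arg]>
t=17: <C=-1, E={u↦3, q↦-1}, K=[fun]>
t=18: <C=((λv. v) 4), E={z↦-1, u↦3, q↦-1}, K=∅>
t=19: <C=(λv. v), E={z↦-1, u↦3, q↦-1}, K=[arg]>
t=20: <C=4, E={z↦-1, u↦3, q↦-1}, K=[fun]>
t=21: <C=v, E={v↦4, z↦-1, u↦3, q↦-1}, K=∅>
→ final value 4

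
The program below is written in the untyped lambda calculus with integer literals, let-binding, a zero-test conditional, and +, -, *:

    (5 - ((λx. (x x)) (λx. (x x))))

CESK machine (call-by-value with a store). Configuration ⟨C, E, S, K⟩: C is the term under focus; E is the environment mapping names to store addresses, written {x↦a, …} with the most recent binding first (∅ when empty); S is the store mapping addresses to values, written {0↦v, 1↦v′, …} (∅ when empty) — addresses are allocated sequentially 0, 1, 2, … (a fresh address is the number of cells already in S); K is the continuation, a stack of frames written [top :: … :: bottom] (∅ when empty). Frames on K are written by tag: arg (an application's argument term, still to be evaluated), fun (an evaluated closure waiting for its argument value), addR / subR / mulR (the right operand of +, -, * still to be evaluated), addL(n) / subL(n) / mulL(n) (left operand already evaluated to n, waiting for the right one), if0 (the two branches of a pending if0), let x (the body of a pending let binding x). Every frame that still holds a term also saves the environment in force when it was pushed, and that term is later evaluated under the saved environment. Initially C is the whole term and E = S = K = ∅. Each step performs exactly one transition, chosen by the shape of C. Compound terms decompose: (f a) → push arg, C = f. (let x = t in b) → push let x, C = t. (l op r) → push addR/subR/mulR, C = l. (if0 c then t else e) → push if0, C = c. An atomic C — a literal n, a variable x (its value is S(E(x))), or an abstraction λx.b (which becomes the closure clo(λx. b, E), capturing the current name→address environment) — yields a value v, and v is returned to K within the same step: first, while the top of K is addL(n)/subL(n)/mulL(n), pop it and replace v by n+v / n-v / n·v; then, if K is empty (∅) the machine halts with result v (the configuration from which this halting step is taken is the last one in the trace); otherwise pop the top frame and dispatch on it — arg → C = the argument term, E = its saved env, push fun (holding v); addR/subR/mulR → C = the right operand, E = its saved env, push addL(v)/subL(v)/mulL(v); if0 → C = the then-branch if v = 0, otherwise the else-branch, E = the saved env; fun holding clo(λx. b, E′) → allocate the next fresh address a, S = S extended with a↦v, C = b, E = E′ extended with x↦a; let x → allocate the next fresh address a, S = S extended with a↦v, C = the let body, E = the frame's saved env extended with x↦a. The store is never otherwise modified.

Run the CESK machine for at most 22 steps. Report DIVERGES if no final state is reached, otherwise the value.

step 0: [C=(5 - ((λx. (x x)) (λx. (x x)))) | E=∅ | S=∅ | K=∅]
step 1: [C=5 | E=∅ | S=∅ | K=[subR]]
step 2: [C=((λx. (x x)) (λx. (x x))) | E=∅ | S=∅ | K=[subL(5)]]
step 3: [C=(λx. (x x)) | E=∅ | S=∅ | K=[arg :: subL(5)]]
step 4: [C=(λx. (x x)) | E=∅ | S=∅ | K=[fun :: subL(5)]]
step 5: [C=(x x) | E={x↦0} | S={0↦clo(λx. (x x), ∅)} | K=[subL(5)]]
step 6: [C=x | E={x↦0} | S={0↦clo(λx. (x x), ∅)} | K=[arg :: subL(5)]]
step 7: [C=x | E={x↦0} | S={0↦clo(λx. (x x), ∅)} | K=[fun :: subL(5)]]
step 8: [C=(x x) | E={x↦1} | S={0↦clo(λx. (x x), ∅), 1↦clo(λx. (x x), ∅)} | K=[subL(5)]]
step 9: [C=x | E={x↦1} | S={0↦clo(λx. (x x), ∅), 1↦clo(λx. (x x), ∅)} | K=[arg :: subL(5)]]
step 10: [C=x | E={x↦1} | S={0↦clo(λx. (x x), ∅), 1↦clo(λx. (x x), ∅)} | K=[fun :: subL(5)]]
step 11: [C=(x x) | E={x↦2} | S={0↦clo(λx. (x x), ∅), 1↦clo(λx. (x x), ∅), 2↦clo(λx. (x x), ∅)} | K=[subL(5)]]
step 12: [C=x | E={x↦2} | S={0↦clo(λx. (x x), ∅), 1↦clo(λx. (x x), ∅), 2↦clo(λx. (x x), ∅)} | K=[arg :: subL(5)]]
step 13: [C=x | E={x↦2} | S={0↦clo(λx. (x x), ∅), 1↦clo(λx. (x x), ∅), 2↦clo(λx. (x x), ∅)} | K=[fun :: subL(5)]]
step 14: [C=(x x) | E={x↦3} | S={0↦clo(λx. (x x), ∅), 1↦clo(λx. (x x), ∅), 2↦clo(λx. (x x), ∅), 3↦clo(λx. (x x), ∅)} | K=[subL(5)]]
step 15: [C=x | E={x↦3} | S={0↦clo(λx. (x x), ∅), 1↦clo(λx. (x x), ∅), 2↦clo(λx. (x x), ∅), 3↦clo(λx. (x x), ∅)} | K=[arg :: subL(5)]]
step 16: [C=x | E={x↦3} | S={0↦clo(λx. (x x), ∅), 1↦clo(λx. (x x), ∅), 2↦clo(λx. (x x), ∅), 3↦clo(λx. (x x), ∅)} | K=[fun :: subL(5)]]
step 17: [C=(x x) | E={x↦4} | S={0↦clo(λx. (x x), ∅), 1↦clo(λx. (x x), ∅), 2↦clo(λx. (x x), ∅), 3↦clo(λx. (x x), ∅), 4↦clo(λx. (x x), ∅)} | K=[subL(5)]]
step 18: [C=x | E={x↦4} | S={0↦clo(λx. (x x), ∅), 1↦clo(λx. (x x), ∅), 2↦clo(λx. (x x), ∅), 3↦clo(λx. (x x), ∅), 4↦clo(λx. (x x), ∅)} | K=[arg :: subL(5)]]
step 19: [C=x | E={x↦4} | S={0↦clo(λx. (x x), ∅), 1↦clo(λx. (x x), ∅), 2↦clo(λx. (x x), ∅), 3↦clo(λx. (x x), ∅), 4↦clo(λx. (x x), ∅)} | K=[fun :: subL(5)]]
step 20: [C=(x x) | E={x↦5} | S={0↦clo(λx. (x x), ∅), 1↦clo(λx. (x x), ∅), 2↦clo(λx. (x x), ∅), 3↦clo(λx. (x x), ∅), 4↦clo(λx. (x x), ∅), 5↦clo(λx. (x x), ∅)} | K=[subL(5)]]
step 21: [C=x | E={x↦5} | S={0↦clo(λx. (x x), ∅), 1↦clo(λx. (x x), ∅), 2↦clo(λx. (x x), ∅), 3↦clo(λx. (x x), ∅), 4↦clo(λx. (x x), ∅), 5↦clo(λx. (x x), ∅)} | K=[arg :: subL(5)]]
step 22: [C=x | E={x↦5} | S={0↦clo(λx. (x x), ∅), 1↦clo(λx. (x x), ∅), 2↦clo(λx. (x x), ∅), 3↦clo(λx. (x x), ∅), 4↦clo(λx. (x x), ∅), 5↦clo(λx. (x x), ∅)} | K=[fun :: subL(5)]]
→ 22 transitions taken and the configuration is still not final: no result within 22 steps

Answer: DIVERGES (no final state within 22 steps)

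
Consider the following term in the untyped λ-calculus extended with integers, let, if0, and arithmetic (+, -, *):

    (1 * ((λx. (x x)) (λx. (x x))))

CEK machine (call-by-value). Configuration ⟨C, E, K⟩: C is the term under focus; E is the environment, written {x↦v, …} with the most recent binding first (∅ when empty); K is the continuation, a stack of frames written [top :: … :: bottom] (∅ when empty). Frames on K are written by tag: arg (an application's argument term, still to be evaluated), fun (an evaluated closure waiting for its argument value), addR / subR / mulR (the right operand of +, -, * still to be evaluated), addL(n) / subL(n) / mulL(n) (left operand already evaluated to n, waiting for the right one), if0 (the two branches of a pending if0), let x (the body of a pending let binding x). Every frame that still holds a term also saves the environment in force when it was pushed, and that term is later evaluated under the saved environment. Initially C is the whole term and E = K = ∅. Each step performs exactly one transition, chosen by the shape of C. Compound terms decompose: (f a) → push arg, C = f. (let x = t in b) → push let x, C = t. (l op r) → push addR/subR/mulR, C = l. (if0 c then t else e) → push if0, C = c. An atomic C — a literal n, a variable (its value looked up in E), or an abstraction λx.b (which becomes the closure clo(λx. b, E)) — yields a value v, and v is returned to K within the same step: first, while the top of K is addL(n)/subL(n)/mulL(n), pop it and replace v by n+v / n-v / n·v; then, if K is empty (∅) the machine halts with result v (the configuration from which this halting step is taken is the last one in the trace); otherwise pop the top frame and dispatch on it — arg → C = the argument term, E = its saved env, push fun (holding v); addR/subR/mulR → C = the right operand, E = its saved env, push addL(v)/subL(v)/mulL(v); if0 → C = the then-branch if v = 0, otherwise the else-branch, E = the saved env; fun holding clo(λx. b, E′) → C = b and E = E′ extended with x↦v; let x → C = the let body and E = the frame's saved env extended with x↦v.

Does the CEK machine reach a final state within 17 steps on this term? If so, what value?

Answer: DIVERGES (no final state within 17 steps)

Execution trace:
[0] [C=(1 * ((λx. (x x)) (λx. (x x)))) | E=∅ | K=∅]
[1] [C=1 | E=∅ | K=[mulR]]
[2] [C=((λx. (x x)) (λx. (x x))) | E=∅ | K=[mulL(1)]]
[3] [C=(λx. (x x)) | E=∅ | K=[arg :: mulL(1)]]
[4] [C=(λx. (x x)) | E=∅ | K=[fun :: mulL(1)]]
[5] [C=(x x) | E={x↦clo(λx. (x x), ∅)} | K=[mulL(1)]]
[6] [C=x | E={x↦clo(λx. (x x), ∅)} | K=[arg :: mulL(1)]]
[7] [C=x | E={x↦clo(λx. (x x), ∅)} | K=[fun :: mulL(1)]]
… configuration repeats with period 3 (steps 5–7 recur indefinitely) …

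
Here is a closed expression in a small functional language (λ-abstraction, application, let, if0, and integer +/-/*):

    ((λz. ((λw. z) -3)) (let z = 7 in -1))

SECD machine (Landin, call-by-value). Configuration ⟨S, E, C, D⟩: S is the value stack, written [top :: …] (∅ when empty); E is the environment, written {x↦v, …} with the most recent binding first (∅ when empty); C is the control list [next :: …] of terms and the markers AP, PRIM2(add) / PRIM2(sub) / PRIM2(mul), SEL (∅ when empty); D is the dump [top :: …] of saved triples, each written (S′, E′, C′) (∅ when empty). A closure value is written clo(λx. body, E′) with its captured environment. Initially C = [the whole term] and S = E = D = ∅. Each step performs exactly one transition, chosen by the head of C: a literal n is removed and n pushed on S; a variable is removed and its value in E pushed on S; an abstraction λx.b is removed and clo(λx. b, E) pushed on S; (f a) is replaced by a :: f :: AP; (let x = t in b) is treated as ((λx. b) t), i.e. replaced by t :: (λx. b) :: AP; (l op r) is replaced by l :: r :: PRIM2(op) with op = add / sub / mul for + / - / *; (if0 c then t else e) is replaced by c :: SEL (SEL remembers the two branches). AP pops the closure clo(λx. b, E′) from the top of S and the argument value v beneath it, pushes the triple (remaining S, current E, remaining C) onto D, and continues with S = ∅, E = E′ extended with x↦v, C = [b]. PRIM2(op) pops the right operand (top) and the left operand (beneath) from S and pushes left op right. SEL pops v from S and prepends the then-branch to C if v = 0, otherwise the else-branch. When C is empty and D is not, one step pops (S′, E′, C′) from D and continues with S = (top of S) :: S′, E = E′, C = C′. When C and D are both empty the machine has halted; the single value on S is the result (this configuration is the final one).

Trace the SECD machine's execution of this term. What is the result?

Answer: -1

Derivation:
step 0: <S=∅, E=∅, C=[((λz. ((λw. z) -3)) (let z = 7 in -1))], D=∅>
step 1: <S=∅, E=∅, C=[(let z = 7 in -1) :: (λz. ((λw. z) -3)) :: AP], D=∅>
step 2: <S=∅, E=∅, C=[7 :: (λz. -1) :: AP :: (λz. ((λw. z) -3)) :: AP], D=∅>
step 3: <S=[7], E=∅, C=[(λz. -1) :: AP :: (λz. ((λw. z) -3)) :: AP], D=∅>
step 4: <S=[clo(λz. -1, ∅) :: 7], E=∅, C=[AP :: (λz. ((λw. z) -3)) :: AP], D=∅>
step 5: <S=∅, E={z↦7}, C=[-1], D=[(∅, ∅, [(λz. ((λw. z) -3)) :: AP])]>
step 6: <S=[-1], E={z↦7}, C=∅, D=[(∅, ∅, [(λz. ((λw. z) -3)) :: AP])]>
step 7: <S=[-1], E=∅, C=[(λz. ((λw. z) -3)) :: AP], D=∅>
step 8: <S=[clo(λz. ((λw. z) -3), ∅) :: -1], E=∅, C=[AP], D=∅>
step 9: <S=∅, E={z↦-1}, C=[((λw. z) -3)], D=[(∅, ∅, ∅)]>
step 10: <S=∅, E={z↦-1}, C=[-3 :: (λw. z) :: AP], D=[(∅, ∅, ∅)]>
step 11: <S=[-3], E={z↦-1}, C=[(λw. z) :: AP], D=[(∅, ∅, ∅)]>
step 12: <S=[clo(λw. z, {z↦-1}) :: -3], E={z↦-1}, C=[AP], D=[(∅, ∅, ∅)]>
step 13: <S=∅, E={w↦-3, z↦-1}, C=[z], D=[(∅, {z↦-1}, ∅) :: (∅, ∅, ∅)]>
step 14: <S=[-1], E={w↦-3, z↦-1}, C=∅, D=[(∅, {z↦-1}, ∅) :: (∅, ∅, ∅)]>
step 15: <S=[-1], E={z↦-1}, C=∅, D=[(∅, ∅, ∅)]>
step 16: <S=[-1], E=∅, C=∅, D=∅>
→ final value -1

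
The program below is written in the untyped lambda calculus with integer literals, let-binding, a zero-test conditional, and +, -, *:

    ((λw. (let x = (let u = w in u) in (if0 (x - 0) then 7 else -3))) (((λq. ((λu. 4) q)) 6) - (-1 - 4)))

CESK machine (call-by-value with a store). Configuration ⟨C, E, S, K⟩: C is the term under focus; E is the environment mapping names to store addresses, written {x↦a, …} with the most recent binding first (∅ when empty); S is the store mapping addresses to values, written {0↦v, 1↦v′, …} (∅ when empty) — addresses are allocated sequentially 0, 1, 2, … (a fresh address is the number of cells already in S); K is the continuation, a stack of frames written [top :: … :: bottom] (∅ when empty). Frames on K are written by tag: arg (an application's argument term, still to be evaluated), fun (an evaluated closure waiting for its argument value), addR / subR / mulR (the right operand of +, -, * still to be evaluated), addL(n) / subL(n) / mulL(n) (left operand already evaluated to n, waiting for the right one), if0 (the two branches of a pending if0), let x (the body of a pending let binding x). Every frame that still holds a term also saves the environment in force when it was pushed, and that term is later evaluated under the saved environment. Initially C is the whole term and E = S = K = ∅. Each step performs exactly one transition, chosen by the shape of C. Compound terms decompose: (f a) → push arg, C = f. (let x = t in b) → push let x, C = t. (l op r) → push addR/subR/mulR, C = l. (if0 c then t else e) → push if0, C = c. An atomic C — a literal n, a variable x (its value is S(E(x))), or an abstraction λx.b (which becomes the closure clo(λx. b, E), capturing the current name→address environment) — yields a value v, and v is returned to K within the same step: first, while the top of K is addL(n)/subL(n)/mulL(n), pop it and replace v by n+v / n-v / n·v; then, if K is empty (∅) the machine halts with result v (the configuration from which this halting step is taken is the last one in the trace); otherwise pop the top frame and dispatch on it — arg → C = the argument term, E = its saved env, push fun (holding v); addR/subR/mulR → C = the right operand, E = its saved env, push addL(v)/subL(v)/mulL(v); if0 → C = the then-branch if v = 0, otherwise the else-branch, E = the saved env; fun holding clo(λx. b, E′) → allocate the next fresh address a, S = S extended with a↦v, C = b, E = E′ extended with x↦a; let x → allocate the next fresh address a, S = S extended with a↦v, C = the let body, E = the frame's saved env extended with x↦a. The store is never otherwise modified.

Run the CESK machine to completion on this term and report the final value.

Answer: -3

Execution trace:
0. ⟨C=((λw. (let x = (let u = w in u) in (if0 (x - 0) then 7 else -3))) (((λq. ((λu. 4) q)) 6) - (-1 - 4))); E=∅; S=∅; K=∅⟩
1. ⟨C=(λw. (let x = (let u = w in u) in (if0 (x - 0) then 7 else -3))); E=∅; S=∅; K=[arg]⟩
2. ⟨C=(((λq. ((λu. 4) q)) 6) - (-1 - 4)); E=∅; S=∅; K=[fun]⟩
3. ⟨C=((λq. ((λu. 4) q)) 6); E=∅; S=∅; K=[subR :: fun]⟩
4. ⟨C=(λq. ((λu. 4) q)); E=∅; S=∅; K=[arg :: subR :: fun]⟩
5. ⟨C=6; E=∅; S=∅; K=[fun :: subR :: fun]⟩
6. ⟨C=((λu. 4) q); E={q↦0}; S={0↦6}; K=[subR :: fun]⟩
7. ⟨C=(λu. 4); E={q↦0}; S={0↦6}; K=[arg :: subR :: fun]⟩
8. ⟨C=q; E={q↦0}; S={0↦6}; K=[fun :: subR :: fun]⟩
9. ⟨C=4; E={u↦1, q↦0}; S={0↦6, 1↦6}; K=[subR :: fun]⟩
10. ⟨C=(-1 - 4); E=∅; S={0↦6, 1↦6}; K=[subL(4) :: fun]⟩
11. ⟨C=-1; E=∅; S={0↦6, 1↦6}; K=[subR :: subL(4) :: fun]⟩
12. ⟨C=4; E=∅; S={0↦6, 1↦6}; K=[subL(-1) :: subL(4) :: fun]⟩
13. ⟨C=(let x = (let u = w in u) in (if0 (x - 0) then 7 else -3)); E={w↦2}; S={0↦6, 1↦6, 2↦9}; K=∅⟩
14. ⟨C=(let u = w in u); E={w↦2}; S={0↦6, 1↦6, 2↦9}; K=[let x]⟩
15. ⟨C=w; E={w↦2}; S={0↦6, 1↦6, 2↦9}; K=[let u :: let x]⟩
16. ⟨C=u; E={u↦3, w↦2}; S={0↦6, 1↦6, 2↦9, 3↦9}; K=[let x]⟩
17. ⟨C=(if0 (x - 0) then 7 else -3); E={x↦4, w↦2}; S={0↦6, 1↦6, 2↦9, 3↦9, 4↦9}; K=∅⟩
18. ⟨C=(x - 0); E={x↦4, w↦2}; S={0↦6, 1↦6, 2↦9, 3↦9, 4↦9}; K=[if0]⟩
19. ⟨C=x; E={x↦4, w↦2}; S={0↦6, 1↦6, 2↦9, 3↦9, 4↦9}; K=[subR :: if0]⟩
20. ⟨C=0; E={x↦4, w↦2}; S={0↦6, 1↦6, 2↦9, 3↦9, 4↦9}; K=[subL(9) :: if0]⟩
21. ⟨C=-3; E={x↦4, w↦2}; S={0↦6, 1↦6, 2↦9, 3↦9, 4↦9}; K=∅⟩
→ final value -3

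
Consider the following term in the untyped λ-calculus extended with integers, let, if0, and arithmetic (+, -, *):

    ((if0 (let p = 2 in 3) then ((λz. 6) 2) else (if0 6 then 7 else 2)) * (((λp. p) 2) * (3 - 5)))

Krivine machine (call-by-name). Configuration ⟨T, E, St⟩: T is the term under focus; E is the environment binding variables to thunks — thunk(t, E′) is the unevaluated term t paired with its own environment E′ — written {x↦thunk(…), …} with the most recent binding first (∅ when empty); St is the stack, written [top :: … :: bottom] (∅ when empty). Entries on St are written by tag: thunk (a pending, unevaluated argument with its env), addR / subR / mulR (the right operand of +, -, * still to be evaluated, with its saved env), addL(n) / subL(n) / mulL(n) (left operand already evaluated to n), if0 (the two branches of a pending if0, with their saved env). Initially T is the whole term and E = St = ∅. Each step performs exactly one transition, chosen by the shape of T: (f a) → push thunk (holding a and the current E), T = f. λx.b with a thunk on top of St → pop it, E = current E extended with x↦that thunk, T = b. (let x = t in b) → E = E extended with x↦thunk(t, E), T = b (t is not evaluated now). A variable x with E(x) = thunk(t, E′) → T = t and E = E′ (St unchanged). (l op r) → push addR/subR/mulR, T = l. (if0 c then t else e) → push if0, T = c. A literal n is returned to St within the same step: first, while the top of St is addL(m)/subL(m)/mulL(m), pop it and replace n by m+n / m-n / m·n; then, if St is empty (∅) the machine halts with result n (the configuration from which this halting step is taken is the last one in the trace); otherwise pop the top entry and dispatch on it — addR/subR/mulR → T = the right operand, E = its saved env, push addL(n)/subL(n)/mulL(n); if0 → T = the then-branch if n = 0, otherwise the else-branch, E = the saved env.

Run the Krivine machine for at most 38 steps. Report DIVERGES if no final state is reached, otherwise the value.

Answer: -8

Derivation:
step 0: <T=((if0 (let p = 2 in 3) then ((λz. 6) 2) else (if0 6 then 7 else 2)) * (((λp. p) 2) * (3 - 5))), E=∅, St=∅>
step 1: <T=(if0 (let p = 2 in 3) then ((λz. 6) 2) else (if0 6 then 7 else 2)), E=∅, St=[mulR]>
step 2: <T=(let p = 2 in 3), E=∅, St=[if0 :: mulR]>
step 3: <T=3, E={p↦thunk(2, ∅)}, St=[if0 :: mulR]>
step 4: <T=(if0 6 then 7 else 2), E=∅, St=[mulR]>
step 5: <T=6, E=∅, St=[if0 :: mulR]>
step 6: <T=2, E=∅, St=[mulR]>
step 7: <T=(((λp. p) 2) * (3 - 5)), E=∅, St=[mulL(2)]>
step 8: <T=((λp. p) 2), E=∅, St=[mulR :: mulL(2)]>
step 9: <T=(λp. p), E=∅, St=[thunk :: mulR :: mulL(2)]>
step 10: <T=p, E={p↦thunk(2, ∅)}, St=[mulR :: mulL(2)]>
step 11: <T=2, E=∅, St=[mulR :: mulL(2)]>
step 12: <T=(3 - 5), E=∅, St=[mulL(2) :: mulL(2)]>
step 13: <T=3, E=∅, St=[subR :: mulL(2) :: mulL(2)]>
step 14: <T=5, E=∅, St=[subL(3) :: mulL(2) :: mulL(2)]>
→ final value -8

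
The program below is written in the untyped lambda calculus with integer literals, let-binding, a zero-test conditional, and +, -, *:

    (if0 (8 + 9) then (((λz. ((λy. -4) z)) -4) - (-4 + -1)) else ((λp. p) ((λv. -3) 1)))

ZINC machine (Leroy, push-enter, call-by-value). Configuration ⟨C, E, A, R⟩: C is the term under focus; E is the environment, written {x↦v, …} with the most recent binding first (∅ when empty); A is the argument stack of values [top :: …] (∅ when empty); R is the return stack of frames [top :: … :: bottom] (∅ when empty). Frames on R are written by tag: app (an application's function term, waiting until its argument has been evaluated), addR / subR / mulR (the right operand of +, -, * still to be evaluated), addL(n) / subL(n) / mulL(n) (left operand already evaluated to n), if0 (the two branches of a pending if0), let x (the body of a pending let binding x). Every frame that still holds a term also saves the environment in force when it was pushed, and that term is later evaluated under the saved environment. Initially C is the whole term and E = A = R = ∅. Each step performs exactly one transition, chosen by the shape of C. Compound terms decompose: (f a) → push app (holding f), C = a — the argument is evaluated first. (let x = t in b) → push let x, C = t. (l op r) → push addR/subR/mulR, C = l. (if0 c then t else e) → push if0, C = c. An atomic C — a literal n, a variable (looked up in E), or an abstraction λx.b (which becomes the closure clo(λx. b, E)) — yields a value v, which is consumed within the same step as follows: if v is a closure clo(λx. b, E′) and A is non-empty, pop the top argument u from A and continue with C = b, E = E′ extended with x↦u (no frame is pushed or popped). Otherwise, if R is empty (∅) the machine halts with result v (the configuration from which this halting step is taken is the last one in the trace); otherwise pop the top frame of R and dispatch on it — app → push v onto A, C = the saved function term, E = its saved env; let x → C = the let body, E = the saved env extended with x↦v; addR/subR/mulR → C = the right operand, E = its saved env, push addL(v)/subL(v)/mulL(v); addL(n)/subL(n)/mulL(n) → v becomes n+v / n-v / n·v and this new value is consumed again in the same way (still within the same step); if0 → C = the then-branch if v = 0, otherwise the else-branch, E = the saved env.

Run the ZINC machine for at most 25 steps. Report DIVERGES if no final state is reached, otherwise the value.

[0] ⟨C=(if0 (8 + 9) then (((λz. ((λy. -4) z)) -4) - (-4 + -1)) else ((λp. p) ((λv. -3) 1))); E=∅; A=∅; R=∅⟩
[1] ⟨C=(8 + 9); E=∅; A=∅; R=[if0]⟩
[2] ⟨C=8; E=∅; A=∅; R=[addR :: if0]⟩
[3] ⟨C=9; E=∅; A=∅; R=[addL(8) :: if0]⟩
[4] ⟨C=((λp. p) ((λv. -3) 1)); E=∅; A=∅; R=∅⟩
[5] ⟨C=((λv. -3) 1); E=∅; A=∅; R=[app]⟩
[6] ⟨C=1; E=∅; A=∅; R=[app :: app]⟩
[7] ⟨C=(λv. -3); E=∅; A=[1]; R=[app]⟩
[8] ⟨C=-3; E={v↦1}; A=∅; R=[app]⟩
[9] ⟨C=(λp. p); E=∅; A=[-3]; R=∅⟩
[10] ⟨C=p; E={p↦-3}; A=∅; R=∅⟩
→ final value -3

Answer: -3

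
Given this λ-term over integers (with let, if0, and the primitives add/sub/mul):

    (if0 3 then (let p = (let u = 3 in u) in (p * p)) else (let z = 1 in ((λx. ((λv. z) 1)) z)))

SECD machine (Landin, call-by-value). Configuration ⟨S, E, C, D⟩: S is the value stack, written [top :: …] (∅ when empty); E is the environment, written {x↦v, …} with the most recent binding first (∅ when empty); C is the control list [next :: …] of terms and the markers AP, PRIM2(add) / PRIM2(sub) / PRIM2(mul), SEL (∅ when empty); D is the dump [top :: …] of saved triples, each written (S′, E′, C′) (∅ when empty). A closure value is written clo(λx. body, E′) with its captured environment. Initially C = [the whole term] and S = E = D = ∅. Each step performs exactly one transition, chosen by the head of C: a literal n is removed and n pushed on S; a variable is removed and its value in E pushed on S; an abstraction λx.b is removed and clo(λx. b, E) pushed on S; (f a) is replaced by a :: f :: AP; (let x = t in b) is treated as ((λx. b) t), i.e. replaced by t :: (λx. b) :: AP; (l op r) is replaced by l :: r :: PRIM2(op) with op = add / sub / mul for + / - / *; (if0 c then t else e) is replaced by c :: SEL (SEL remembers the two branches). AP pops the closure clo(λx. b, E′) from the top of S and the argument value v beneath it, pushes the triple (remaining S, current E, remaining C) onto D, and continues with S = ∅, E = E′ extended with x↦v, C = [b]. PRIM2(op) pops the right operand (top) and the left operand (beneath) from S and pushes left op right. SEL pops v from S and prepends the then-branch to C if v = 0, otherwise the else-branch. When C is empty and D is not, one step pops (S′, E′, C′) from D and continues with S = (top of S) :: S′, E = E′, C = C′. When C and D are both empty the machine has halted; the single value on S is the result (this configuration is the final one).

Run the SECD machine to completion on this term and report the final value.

t=0: <S=∅, E=∅, C=[(if0 3 then (let p = (let u = 3 in u) in (p * p)) else (let z = 1 in ((λx. ((λv. z) 1)) z)))], D=∅>
t=1: <S=∅, E=∅, C=[3 :: SEL], D=∅>
t=2: <S=[3], E=∅, C=[SEL], D=∅>
t=3: <S=∅, E=∅, C=[(let z = 1 in ((λx. ((λv. z) 1)) z))], D=∅>
t=4: <S=∅, E=∅, C=[1 :: (λz. ((λx. ((λv. z) 1)) z)) :: AP], D=∅>
t=5: <S=[1], E=∅, C=[(λz. ((λx. ((λv. z) 1)) z)) :: AP], D=∅>
t=6: <S=[clo(λz. ((λx. ((λv. z) 1)) z), ∅) :: 1], E=∅, C=[AP], D=∅>
t=7: <S=∅, E={z↦1}, C=[((λx. ((λv. z) 1)) z)], D=[(∅, ∅, ∅)]>
t=8: <S=∅, E={z↦1}, C=[z :: (λx. ((λv. z) 1)) :: AP], D=[(∅, ∅, ∅)]>
t=9: <S=[1], E={z↦1}, C=[(λx. ((λv. z) 1)) :: AP], D=[(∅, ∅, ∅)]>
t=10: <S=[clo(λx. ((λv. z) 1), {z↦1}) :: 1], E={z↦1}, C=[AP], D=[(∅, ∅, ∅)]>
t=11: <S=∅, E={x↦1, z↦1}, C=[((λv. z) 1)], D=[(∅, {z↦1}, ∅) :: (∅, ∅, ∅)]>
t=12: <S=∅, E={x↦1, z↦1}, C=[1 :: (λv. z) :: AP], D=[(∅, {z↦1}, ∅) :: (∅, ∅, ∅)]>
t=13: <S=[1], E={x↦1, z↦1}, C=[(λv. z) :: AP], D=[(∅, {z↦1}, ∅) :: (∅, ∅, ∅)]>
t=14: <S=[clo(λv. z, {x↦1, z↦1}) :: 1], E={x↦1, z↦1}, C=[AP], D=[(∅, {z↦1}, ∅) :: (∅, ∅, ∅)]>
t=15: <S=∅, E={v↦1, x↦1, z↦1}, C=[z], D=[(∅, {x↦1, z↦1}, ∅) :: (∅, {z↦1}, ∅) :: (∅, ∅, ∅)]>
t=16: <S=[1], E={v↦1, x↦1, z↦1}, C=∅, D=[(∅, {x↦1, z↦1}, ∅) :: (∅, {z↦1}, ∅) :: (∅, ∅, ∅)]>
t=17: <S=[1], E={x↦1, z↦1}, C=∅, D=[(∅, {z↦1}, ∅) :: (∅, ∅, ∅)]>
t=18: <S=[1], E={z↦1}, C=∅, D=[(∅, ∅, ∅)]>
t=19: <S=[1], E=∅, C=∅, D=∅>
→ final value 1

Answer: 1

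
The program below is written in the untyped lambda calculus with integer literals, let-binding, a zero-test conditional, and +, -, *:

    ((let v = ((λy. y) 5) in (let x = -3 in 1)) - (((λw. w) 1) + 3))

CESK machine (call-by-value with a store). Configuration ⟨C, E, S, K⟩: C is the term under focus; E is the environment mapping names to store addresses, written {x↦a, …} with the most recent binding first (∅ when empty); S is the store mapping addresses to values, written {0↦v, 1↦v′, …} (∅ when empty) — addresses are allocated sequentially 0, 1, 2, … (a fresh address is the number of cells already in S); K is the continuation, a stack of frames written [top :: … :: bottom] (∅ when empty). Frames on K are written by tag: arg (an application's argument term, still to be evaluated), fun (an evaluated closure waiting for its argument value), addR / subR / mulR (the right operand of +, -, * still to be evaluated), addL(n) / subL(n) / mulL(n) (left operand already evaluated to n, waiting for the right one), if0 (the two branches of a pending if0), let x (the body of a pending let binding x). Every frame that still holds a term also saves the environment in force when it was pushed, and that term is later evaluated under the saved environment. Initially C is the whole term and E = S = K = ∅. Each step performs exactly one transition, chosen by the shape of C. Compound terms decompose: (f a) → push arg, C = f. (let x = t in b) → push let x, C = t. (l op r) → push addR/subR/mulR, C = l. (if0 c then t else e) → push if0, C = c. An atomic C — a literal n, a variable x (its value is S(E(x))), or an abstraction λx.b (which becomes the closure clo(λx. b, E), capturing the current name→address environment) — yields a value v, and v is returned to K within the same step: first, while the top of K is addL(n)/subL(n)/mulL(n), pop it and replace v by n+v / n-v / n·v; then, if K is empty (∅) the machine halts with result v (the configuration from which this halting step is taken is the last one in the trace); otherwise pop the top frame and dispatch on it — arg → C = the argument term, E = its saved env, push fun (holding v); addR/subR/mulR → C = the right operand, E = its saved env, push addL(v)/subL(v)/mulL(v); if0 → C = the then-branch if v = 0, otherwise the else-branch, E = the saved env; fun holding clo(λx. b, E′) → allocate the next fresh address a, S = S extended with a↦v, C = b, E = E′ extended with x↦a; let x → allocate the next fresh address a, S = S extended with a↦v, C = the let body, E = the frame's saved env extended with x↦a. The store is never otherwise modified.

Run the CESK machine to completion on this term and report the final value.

Answer: -3

Derivation:
step 0: <C=((let v = ((λy. y) 5) in (let x = -3 in 1)) - (((λw. w) 1) + 3)), E=∅, S=∅, K=∅>
step 1: <C=(let v = ((λy. y) 5) in (let x = -3 in 1)), E=∅, S=∅, K=[subR]>
step 2: <C=((λy. y) 5), E=∅, S=∅, K=[let v :: subR]>
step 3: <C=(λy. y), E=∅, S=∅, K=[arg :: let v :: subR]>
step 4: <C=5, E=∅, S=∅, K=[fun :: let v :: subR]>
step 5: <C=y, E={y↦0}, S={0↦5}, K=[let v :: subR]>
step 6: <C=(let x = -3 in 1), E={v↦1}, S={0↦5, 1↦5}, K=[subR]>
step 7: <C=-3, E={v↦1}, S={0↦5, 1↦5}, K=[let x :: subR]>
step 8: <C=1, E={x↦2, v↦1}, S={0↦5, 1↦5, 2↦-3}, K=[subR]>
step 9: <C=(((λw. w) 1) + 3), E=∅, S={0↦5, 1↦5, 2↦-3}, K=[subL(1)]>
step 10: <C=((λw. w) 1), E=∅, S={0↦5, 1↦5, 2↦-3}, K=[addR :: subL(1)]>
step 11: <C=(λw. w), E=∅, S={0↦5, 1↦5, 2↦-3}, K=[arg :: addR :: subL(1)]>
step 12: <C=1, E=∅, S={0↦5, 1↦5, 2↦-3}, K=[fun :: addR :: subL(1)]>
step 13: <C=w, E={w↦3}, S={0↦5, 1↦5, 2↦-3, 3↦1}, K=[addR :: subL(1)]>
step 14: <C=3, E=∅, S={0↦5, 1↦5, 2↦-3, 3↦1}, K=[addL(1) :: subL(1)]>
→ final value -3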